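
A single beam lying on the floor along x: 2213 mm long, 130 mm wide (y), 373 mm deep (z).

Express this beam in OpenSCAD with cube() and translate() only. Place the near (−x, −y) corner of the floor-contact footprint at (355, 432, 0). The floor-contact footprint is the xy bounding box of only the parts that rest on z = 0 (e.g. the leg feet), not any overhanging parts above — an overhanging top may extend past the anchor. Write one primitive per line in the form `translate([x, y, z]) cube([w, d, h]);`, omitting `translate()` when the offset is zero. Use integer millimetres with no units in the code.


translate([355, 432, 0]) cube([2213, 130, 373]);


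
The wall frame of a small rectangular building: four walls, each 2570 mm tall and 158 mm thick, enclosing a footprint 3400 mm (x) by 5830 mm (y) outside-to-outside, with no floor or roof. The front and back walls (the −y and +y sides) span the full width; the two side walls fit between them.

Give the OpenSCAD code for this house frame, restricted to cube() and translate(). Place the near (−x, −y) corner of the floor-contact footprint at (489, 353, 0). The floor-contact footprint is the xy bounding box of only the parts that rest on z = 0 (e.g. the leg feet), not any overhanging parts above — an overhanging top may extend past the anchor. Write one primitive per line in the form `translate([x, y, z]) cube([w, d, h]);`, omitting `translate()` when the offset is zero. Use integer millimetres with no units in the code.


translate([489, 353, 0]) cube([3400, 158, 2570]);
translate([489, 6025, 0]) cube([3400, 158, 2570]);
translate([489, 511, 0]) cube([158, 5514, 2570]);
translate([3731, 511, 0]) cube([158, 5514, 2570]);


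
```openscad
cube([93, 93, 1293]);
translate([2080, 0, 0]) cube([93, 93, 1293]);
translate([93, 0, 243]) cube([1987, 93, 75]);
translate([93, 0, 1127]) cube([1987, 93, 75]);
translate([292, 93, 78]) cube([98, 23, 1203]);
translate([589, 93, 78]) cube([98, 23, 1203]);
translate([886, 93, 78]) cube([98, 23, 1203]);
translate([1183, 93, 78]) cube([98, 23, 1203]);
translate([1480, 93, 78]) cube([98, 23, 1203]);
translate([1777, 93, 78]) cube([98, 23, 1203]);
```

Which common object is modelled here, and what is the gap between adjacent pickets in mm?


A fence section. The picket gap is 199 mm.

Two posts, two rails, 6 pickets — a fence section. Span 1987 mm holds 6 pickets of 98 mm with 7 equal gaps: ⌊(1987 − 6·98) / 7⌋ = 199 mm.


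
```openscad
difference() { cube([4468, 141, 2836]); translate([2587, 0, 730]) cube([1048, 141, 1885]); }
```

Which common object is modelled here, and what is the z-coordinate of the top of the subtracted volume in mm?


A wall with a window opening. The window head height is 2615 mm.

A wall with a rectangular opening subtracted — a window. Sill at z = 730, opening 1885 mm tall, so the head is at 730 + 1885 = 2615 mm.


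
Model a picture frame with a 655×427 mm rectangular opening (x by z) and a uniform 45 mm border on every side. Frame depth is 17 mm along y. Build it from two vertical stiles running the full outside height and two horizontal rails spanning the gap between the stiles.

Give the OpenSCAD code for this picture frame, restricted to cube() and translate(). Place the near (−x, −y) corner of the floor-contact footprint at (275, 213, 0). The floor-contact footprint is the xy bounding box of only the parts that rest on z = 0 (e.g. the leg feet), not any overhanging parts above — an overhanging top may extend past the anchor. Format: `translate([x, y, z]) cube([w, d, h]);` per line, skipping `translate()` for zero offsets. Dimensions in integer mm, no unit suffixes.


translate([275, 213, 0]) cube([45, 17, 517]);
translate([975, 213, 0]) cube([45, 17, 517]);
translate([320, 213, 0]) cube([655, 17, 45]);
translate([320, 213, 472]) cube([655, 17, 45]);


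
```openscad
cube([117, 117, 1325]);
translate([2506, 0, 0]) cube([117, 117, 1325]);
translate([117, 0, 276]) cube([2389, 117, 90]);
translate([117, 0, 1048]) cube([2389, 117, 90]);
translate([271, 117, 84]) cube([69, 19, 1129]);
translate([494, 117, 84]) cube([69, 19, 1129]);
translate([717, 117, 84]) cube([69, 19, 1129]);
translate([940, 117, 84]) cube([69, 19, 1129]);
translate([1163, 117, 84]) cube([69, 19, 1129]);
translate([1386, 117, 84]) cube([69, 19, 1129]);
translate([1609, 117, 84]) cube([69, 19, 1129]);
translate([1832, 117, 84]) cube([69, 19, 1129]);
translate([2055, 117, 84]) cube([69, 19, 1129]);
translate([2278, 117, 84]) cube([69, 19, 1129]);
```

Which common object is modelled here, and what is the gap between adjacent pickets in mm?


A fence section. The picket gap is 154 mm.

Two posts, two rails, 10 pickets — a fence section. Span 2389 mm holds 10 pickets of 69 mm with 11 equal gaps: ⌊(2389 − 10·69) / 11⌋ = 154 mm.


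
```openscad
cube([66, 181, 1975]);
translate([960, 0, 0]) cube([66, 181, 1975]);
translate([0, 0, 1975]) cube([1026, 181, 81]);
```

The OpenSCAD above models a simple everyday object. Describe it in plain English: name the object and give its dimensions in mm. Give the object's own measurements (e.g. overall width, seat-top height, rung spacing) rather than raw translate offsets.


A door frame. The clear opening is 894 mm wide and 1975 mm high. Two 66 mm wide jambs, 181 mm deep, stand either side of the opening from the floor to the top of the opening. A 81 mm thick head sits across the top of both jambs, spanning the full outside width of the frame.


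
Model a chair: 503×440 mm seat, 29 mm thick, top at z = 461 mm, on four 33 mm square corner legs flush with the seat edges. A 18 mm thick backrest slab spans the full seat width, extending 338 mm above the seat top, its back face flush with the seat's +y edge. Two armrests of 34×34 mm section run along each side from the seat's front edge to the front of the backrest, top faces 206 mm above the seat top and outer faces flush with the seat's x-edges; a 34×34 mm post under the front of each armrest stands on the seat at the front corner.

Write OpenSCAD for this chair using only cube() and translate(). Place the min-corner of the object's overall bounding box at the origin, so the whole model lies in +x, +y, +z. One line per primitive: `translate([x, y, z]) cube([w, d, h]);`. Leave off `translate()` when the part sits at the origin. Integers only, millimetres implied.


translate([0, 0, 432]) cube([503, 440, 29]);
cube([33, 33, 432]);
translate([470, 0, 0]) cube([33, 33, 432]);
translate([0, 407, 0]) cube([33, 33, 432]);
translate([470, 407, 0]) cube([33, 33, 432]);
translate([0, 422, 461]) cube([503, 18, 338]);
translate([0, 0, 633]) cube([34, 422, 34]);
translate([469, 0, 633]) cube([34, 422, 34]);
translate([0, 0, 461]) cube([34, 34, 172]);
translate([469, 0, 461]) cube([34, 34, 172]);


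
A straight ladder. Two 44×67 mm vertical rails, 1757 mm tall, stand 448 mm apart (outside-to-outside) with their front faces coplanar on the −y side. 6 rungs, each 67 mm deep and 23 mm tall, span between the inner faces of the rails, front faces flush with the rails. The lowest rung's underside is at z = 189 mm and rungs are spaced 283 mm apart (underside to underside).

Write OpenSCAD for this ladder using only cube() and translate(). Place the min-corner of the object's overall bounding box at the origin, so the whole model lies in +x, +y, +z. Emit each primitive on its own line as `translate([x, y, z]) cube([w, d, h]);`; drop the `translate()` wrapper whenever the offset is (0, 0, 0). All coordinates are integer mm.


// rung span = 448 - 2*44 = 360
// rung[k] z = 189 + k*283
cube([44, 67, 1757]);
translate([404, 0, 0]) cube([44, 67, 1757]);
translate([44, 0, 189]) cube([360, 67, 23]);
translate([44, 0, 472]) cube([360, 67, 23]);
translate([44, 0, 755]) cube([360, 67, 23]);
translate([44, 0, 1038]) cube([360, 67, 23]);
translate([44, 0, 1321]) cube([360, 67, 23]);
translate([44, 0, 1604]) cube([360, 67, 23]);


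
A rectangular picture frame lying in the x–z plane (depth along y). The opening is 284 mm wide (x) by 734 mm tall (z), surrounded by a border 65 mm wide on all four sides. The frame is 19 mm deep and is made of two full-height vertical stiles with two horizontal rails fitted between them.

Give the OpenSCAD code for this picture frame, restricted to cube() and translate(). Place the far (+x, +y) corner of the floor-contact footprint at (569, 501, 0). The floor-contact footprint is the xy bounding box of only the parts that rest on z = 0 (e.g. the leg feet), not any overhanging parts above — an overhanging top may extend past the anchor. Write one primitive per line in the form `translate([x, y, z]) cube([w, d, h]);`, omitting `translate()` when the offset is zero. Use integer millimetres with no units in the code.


translate([155, 482, 0]) cube([65, 19, 864]);
translate([504, 482, 0]) cube([65, 19, 864]);
translate([220, 482, 0]) cube([284, 19, 65]);
translate([220, 482, 799]) cube([284, 19, 65]);


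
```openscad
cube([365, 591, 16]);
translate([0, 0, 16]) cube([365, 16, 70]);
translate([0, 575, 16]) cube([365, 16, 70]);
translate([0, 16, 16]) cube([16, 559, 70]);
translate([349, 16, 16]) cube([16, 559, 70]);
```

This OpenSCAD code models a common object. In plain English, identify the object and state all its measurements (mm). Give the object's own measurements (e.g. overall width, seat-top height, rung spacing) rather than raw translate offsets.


An open-topped rectangular box: outside dimensions 365×591×86 mm, with a uniform wall and base thickness of 16 mm. The base is a full 365×591 slab on the floor; four walls sit on top of the base. The front and back walls (the −y and +y sides) span the full width; the two side walls fit between them.


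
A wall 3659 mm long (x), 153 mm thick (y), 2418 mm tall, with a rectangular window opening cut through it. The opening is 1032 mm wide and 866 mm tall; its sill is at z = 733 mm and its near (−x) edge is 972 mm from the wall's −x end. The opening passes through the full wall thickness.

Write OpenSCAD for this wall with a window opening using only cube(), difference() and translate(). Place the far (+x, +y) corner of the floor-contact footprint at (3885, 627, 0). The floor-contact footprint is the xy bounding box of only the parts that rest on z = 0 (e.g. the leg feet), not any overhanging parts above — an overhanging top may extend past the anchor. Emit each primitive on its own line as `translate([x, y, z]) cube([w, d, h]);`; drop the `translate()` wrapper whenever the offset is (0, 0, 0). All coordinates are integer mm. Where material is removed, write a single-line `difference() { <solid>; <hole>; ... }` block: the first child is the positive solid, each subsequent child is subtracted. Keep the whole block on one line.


difference() { translate([226, 474, 0]) cube([3659, 153, 2418]); translate([1198, 474, 733]) cube([1032, 153, 866]); }


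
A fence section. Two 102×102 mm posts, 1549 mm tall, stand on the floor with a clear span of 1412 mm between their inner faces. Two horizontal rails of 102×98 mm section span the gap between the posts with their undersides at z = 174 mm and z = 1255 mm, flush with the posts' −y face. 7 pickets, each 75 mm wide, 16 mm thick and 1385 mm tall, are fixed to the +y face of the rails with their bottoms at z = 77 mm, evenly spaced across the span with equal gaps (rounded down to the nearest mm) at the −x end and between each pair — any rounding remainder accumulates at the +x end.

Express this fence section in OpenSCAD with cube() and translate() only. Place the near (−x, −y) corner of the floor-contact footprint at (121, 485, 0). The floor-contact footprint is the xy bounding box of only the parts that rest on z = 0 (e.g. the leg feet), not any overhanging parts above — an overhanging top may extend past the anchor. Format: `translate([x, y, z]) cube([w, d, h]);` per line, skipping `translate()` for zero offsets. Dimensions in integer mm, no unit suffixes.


translate([121, 485, 0]) cube([102, 102, 1549]);
translate([1635, 485, 0]) cube([102, 102, 1549]);
translate([223, 485, 174]) cube([1412, 102, 98]);
translate([223, 485, 1255]) cube([1412, 102, 98]);
translate([333, 587, 77]) cube([75, 16, 1385]);
translate([518, 587, 77]) cube([75, 16, 1385]);
translate([703, 587, 77]) cube([75, 16, 1385]);
translate([888, 587, 77]) cube([75, 16, 1385]);
translate([1073, 587, 77]) cube([75, 16, 1385]);
translate([1258, 587, 77]) cube([75, 16, 1385]);
translate([1443, 587, 77]) cube([75, 16, 1385]);


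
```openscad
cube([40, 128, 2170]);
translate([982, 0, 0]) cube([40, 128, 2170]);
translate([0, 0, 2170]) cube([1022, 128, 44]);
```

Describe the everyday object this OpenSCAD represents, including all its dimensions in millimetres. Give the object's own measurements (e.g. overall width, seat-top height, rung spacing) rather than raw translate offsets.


A door frame. The clear opening is 942 mm wide and 2170 mm high. Two 40 mm wide jambs, 128 mm deep, stand either side of the opening from the floor to the top of the opening. A 44 mm thick head sits across the top of both jambs, spanning the full outside width of the frame.


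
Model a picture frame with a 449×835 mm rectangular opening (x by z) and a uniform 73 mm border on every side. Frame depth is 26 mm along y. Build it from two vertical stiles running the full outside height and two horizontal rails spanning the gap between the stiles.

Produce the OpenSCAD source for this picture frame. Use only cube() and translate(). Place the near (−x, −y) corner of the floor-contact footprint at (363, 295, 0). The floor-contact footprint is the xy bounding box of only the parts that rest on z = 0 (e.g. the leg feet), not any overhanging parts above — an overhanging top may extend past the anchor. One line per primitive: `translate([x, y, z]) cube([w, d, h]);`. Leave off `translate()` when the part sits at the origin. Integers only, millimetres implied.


translate([363, 295, 0]) cube([73, 26, 981]);
translate([885, 295, 0]) cube([73, 26, 981]);
translate([436, 295, 0]) cube([449, 26, 73]);
translate([436, 295, 908]) cube([449, 26, 73]);


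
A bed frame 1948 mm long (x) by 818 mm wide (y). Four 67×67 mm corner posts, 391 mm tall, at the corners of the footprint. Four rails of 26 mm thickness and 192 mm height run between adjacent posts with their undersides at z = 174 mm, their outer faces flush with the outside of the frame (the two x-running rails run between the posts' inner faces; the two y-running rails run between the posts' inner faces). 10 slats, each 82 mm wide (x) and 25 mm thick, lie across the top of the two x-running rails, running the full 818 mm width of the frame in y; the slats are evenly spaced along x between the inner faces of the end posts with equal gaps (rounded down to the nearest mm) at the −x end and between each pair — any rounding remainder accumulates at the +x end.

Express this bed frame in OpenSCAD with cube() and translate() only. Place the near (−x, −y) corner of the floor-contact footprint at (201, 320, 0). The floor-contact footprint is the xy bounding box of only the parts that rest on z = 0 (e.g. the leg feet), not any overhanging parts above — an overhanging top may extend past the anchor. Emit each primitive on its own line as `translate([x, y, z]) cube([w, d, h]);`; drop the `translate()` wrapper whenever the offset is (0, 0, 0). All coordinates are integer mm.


// slat z = rail_z + rail_h = 174 + 192 = 366
// slat gap = ⌊(1814 − 10·82) / 11⌋ = 90
translate([201, 320, 0]) cube([67, 67, 391]);
translate([201, 1071, 0]) cube([67, 67, 391]);
translate([2082, 320, 0]) cube([67, 67, 391]);
translate([2082, 1071, 0]) cube([67, 67, 391]);
translate([268, 320, 174]) cube([1814, 26, 192]);
translate([268, 1112, 174]) cube([1814, 26, 192]);
translate([201, 387, 174]) cube([26, 684, 192]);
translate([2123, 387, 174]) cube([26, 684, 192]);
translate([358, 320, 366]) cube([82, 818, 25]);
translate([530, 320, 366]) cube([82, 818, 25]);
translate([702, 320, 366]) cube([82, 818, 25]);
translate([874, 320, 366]) cube([82, 818, 25]);
translate([1046, 320, 366]) cube([82, 818, 25]);
translate([1218, 320, 366]) cube([82, 818, 25]);
translate([1390, 320, 366]) cube([82, 818, 25]);
translate([1562, 320, 366]) cube([82, 818, 25]);
translate([1734, 320, 366]) cube([82, 818, 25]);
translate([1906, 320, 366]) cube([82, 818, 25]);


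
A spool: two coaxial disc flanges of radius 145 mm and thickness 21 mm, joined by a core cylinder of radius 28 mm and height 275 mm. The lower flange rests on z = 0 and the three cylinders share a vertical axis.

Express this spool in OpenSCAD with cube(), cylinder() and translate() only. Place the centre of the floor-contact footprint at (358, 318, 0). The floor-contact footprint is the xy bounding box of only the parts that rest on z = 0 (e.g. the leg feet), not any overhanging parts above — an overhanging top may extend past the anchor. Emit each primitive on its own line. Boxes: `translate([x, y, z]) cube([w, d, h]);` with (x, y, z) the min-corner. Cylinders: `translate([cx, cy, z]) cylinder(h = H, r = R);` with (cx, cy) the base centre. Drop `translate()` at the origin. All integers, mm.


translate([358, 318, 0]) cylinder(h = 21, r = 145);
translate([358, 318, 21]) cylinder(h = 275, r = 28);
translate([358, 318, 296]) cylinder(h = 21, r = 145);


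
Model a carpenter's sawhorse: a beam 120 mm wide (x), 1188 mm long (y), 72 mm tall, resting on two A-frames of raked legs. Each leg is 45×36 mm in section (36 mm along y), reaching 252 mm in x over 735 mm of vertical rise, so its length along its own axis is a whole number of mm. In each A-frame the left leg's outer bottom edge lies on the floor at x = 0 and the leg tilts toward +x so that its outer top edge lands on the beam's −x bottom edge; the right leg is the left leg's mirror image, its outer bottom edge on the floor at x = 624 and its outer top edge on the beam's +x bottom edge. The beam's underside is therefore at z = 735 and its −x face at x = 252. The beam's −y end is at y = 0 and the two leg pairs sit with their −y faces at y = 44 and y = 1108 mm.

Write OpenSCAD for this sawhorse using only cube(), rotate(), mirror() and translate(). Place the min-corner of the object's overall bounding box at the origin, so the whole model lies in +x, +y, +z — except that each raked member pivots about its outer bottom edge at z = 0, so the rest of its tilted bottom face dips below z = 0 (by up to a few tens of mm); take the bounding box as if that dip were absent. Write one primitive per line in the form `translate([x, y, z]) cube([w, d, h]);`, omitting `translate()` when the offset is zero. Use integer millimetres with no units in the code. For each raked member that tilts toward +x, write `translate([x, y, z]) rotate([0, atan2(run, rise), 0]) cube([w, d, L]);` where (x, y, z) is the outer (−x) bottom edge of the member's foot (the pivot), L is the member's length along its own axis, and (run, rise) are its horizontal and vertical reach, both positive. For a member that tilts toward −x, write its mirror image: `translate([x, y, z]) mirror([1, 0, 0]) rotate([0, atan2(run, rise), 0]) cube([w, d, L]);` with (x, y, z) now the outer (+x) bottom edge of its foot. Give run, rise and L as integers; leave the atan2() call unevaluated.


translate([252, 0, 735]) cube([120, 1188, 72]);
translate([0, 44, 0]) rotate([0, atan2(252, 735), 0]) cube([45, 36, 777]);
translate([624, 44, 0]) mirror([1, 0, 0]) rotate([0, atan2(252, 735), 0]) cube([45, 36, 777]);
translate([0, 1108, 0]) rotate([0, atan2(252, 735), 0]) cube([45, 36, 777]);
translate([624, 1108, 0]) mirror([1, 0, 0]) rotate([0, atan2(252, 735), 0]) cube([45, 36, 777]);


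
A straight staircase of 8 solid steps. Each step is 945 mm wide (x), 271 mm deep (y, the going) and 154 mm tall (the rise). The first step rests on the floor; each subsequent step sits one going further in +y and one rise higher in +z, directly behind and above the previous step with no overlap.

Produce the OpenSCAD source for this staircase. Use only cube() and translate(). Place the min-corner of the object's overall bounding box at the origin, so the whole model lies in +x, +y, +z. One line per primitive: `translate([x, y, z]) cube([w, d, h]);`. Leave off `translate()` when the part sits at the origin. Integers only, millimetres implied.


cube([945, 271, 154]);
translate([0, 271, 154]) cube([945, 271, 154]);
translate([0, 542, 308]) cube([945, 271, 154]);
translate([0, 813, 462]) cube([945, 271, 154]);
translate([0, 1084, 616]) cube([945, 271, 154]);
translate([0, 1355, 770]) cube([945, 271, 154]);
translate([0, 1626, 924]) cube([945, 271, 154]);
translate([0, 1897, 1078]) cube([945, 271, 154]);


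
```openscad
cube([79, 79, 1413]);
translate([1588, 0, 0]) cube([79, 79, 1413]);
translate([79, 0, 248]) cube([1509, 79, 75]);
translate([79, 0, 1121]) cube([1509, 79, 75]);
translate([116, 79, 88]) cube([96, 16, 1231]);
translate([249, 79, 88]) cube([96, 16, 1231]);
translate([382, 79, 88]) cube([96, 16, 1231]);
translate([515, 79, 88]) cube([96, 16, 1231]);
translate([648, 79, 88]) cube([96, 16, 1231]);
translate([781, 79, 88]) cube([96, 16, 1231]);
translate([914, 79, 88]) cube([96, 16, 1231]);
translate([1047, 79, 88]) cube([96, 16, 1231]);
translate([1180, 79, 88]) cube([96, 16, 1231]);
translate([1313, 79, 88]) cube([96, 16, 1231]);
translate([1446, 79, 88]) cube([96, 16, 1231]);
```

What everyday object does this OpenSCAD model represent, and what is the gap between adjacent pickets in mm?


A fence section. The picket gap is 37 mm.

Two posts, two rails, 11 pickets — a fence section. Span 1509 mm holds 11 pickets of 96 mm with 12 equal gaps: ⌊(1509 − 11·96) / 12⌋ = 37 mm.


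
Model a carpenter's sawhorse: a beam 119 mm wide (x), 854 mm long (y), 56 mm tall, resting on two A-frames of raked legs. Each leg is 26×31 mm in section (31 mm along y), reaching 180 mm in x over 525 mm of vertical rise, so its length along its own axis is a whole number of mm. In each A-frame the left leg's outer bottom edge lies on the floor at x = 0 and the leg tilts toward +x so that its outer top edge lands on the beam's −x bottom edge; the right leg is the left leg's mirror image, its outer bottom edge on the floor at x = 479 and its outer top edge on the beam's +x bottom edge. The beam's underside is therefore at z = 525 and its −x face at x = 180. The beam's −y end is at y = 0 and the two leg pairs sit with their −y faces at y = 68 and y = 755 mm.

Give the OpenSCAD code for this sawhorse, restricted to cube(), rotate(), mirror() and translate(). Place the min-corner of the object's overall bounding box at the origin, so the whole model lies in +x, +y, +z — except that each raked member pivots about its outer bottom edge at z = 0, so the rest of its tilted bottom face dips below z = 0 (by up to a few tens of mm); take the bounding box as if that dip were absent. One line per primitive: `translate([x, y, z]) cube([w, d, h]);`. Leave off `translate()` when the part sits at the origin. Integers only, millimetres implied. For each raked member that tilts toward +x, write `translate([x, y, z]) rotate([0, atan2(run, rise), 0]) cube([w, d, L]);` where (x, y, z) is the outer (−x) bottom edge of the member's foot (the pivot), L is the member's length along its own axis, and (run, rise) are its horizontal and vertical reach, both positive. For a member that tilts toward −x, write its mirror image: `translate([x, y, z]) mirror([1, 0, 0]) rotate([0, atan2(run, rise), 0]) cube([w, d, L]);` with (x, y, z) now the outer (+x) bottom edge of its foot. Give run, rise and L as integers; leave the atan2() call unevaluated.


translate([180, 0, 525]) cube([119, 854, 56]);
translate([0, 68, 0]) rotate([0, atan2(180, 525), 0]) cube([26, 31, 555]);
translate([479, 68, 0]) mirror([1, 0, 0]) rotate([0, atan2(180, 525), 0]) cube([26, 31, 555]);
translate([0, 755, 0]) rotate([0, atan2(180, 525), 0]) cube([26, 31, 555]);
translate([479, 755, 0]) mirror([1, 0, 0]) rotate([0, atan2(180, 525), 0]) cube([26, 31, 555]);


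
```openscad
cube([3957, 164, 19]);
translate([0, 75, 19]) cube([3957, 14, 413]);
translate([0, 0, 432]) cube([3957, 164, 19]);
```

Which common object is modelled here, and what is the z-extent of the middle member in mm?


An I-beam. The web height is 413 mm.

Two wide flanges with a thin centred web — an I-beam. Overall 451 mm minus two 19 mm flanges gives a web of 451 − 2·19 = 413 mm.


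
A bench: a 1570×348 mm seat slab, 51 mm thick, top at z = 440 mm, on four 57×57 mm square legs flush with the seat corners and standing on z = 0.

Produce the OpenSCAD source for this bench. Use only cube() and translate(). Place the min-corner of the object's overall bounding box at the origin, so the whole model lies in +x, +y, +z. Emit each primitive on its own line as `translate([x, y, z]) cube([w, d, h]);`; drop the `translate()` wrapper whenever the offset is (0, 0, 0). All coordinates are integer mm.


translate([0, 0, 389]) cube([1570, 348, 51]);
cube([57, 57, 389]);
translate([0, 291, 0]) cube([57, 57, 389]);
translate([1513, 0, 0]) cube([57, 57, 389]);
translate([1513, 291, 0]) cube([57, 57, 389]);


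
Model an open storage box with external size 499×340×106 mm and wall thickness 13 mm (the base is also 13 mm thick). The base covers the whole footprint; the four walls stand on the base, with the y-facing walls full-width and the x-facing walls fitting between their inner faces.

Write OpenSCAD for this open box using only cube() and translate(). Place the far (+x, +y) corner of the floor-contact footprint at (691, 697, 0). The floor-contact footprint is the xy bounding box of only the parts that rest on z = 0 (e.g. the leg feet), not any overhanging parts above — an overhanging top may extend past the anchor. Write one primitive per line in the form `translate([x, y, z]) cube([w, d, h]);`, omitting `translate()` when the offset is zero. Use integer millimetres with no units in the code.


translate([192, 357, 0]) cube([499, 340, 13]);
translate([192, 357, 13]) cube([499, 13, 93]);
translate([192, 684, 13]) cube([499, 13, 93]);
translate([192, 370, 13]) cube([13, 314, 93]);
translate([678, 370, 13]) cube([13, 314, 93]);


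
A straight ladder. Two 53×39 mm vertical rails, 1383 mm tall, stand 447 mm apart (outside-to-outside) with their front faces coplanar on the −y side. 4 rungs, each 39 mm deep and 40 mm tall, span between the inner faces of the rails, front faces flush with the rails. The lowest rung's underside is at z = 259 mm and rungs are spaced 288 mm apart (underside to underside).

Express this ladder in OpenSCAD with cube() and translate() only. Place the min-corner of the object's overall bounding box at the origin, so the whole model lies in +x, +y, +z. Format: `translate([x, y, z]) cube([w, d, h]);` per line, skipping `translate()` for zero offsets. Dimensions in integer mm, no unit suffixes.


// rung span = 447 - 2*53 = 341
// rung[k] z = 259 + k*288
cube([53, 39, 1383]);
translate([394, 0, 0]) cube([53, 39, 1383]);
translate([53, 0, 259]) cube([341, 39, 40]);
translate([53, 0, 547]) cube([341, 39, 40]);
translate([53, 0, 835]) cube([341, 39, 40]);
translate([53, 0, 1123]) cube([341, 39, 40]);


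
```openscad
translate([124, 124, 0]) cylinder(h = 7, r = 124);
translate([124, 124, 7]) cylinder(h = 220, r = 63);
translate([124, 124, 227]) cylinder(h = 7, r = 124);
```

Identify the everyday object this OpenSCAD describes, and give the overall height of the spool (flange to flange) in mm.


A spool. The overall height is 234 mm.

Three coaxial cylinders, large–small–large — a spool. Two 7 mm flanges and a 220 mm core give 7 + 220 + 7 = 234 mm.


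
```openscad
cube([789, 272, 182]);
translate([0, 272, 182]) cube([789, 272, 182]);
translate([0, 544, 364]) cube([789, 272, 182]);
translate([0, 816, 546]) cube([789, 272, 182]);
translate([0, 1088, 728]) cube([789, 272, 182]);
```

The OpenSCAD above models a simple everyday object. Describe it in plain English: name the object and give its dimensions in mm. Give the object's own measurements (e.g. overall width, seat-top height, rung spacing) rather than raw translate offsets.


A straight staircase of 5 solid steps. Each step is 789 mm wide (x), 272 mm deep (y, the going) and 182 mm tall (the rise). The first step rests on the floor; each subsequent step sits one going further in +y and one rise higher in +z, directly behind and above the previous step with no overlap.


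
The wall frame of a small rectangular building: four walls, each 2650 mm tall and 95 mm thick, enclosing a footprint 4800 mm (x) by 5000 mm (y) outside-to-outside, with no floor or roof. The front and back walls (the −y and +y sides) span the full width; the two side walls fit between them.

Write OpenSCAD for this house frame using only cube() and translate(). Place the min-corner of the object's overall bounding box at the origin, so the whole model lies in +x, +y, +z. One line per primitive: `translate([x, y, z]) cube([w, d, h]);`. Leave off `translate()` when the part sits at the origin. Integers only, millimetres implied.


cube([4800, 95, 2650]);
translate([0, 4905, 0]) cube([4800, 95, 2650]);
translate([0, 95, 0]) cube([95, 4810, 2650]);
translate([4705, 95, 0]) cube([95, 4810, 2650]);


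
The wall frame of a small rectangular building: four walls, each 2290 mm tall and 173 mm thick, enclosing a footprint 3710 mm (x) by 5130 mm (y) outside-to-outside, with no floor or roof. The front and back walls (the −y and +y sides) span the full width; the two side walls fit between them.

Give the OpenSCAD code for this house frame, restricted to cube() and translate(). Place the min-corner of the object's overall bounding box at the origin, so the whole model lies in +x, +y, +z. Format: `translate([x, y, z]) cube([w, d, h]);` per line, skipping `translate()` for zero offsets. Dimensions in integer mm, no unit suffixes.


cube([3710, 173, 2290]);
translate([0, 4957, 0]) cube([3710, 173, 2290]);
translate([0, 173, 0]) cube([173, 4784, 2290]);
translate([3537, 173, 0]) cube([173, 4784, 2290]);


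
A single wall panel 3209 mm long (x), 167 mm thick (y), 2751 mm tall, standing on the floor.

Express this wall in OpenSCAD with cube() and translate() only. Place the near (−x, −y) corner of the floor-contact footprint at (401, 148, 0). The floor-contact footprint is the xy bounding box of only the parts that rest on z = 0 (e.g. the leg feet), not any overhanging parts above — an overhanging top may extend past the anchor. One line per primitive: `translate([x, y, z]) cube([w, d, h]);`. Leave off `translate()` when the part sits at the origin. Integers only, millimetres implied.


translate([401, 148, 0]) cube([3209, 167, 2751]);


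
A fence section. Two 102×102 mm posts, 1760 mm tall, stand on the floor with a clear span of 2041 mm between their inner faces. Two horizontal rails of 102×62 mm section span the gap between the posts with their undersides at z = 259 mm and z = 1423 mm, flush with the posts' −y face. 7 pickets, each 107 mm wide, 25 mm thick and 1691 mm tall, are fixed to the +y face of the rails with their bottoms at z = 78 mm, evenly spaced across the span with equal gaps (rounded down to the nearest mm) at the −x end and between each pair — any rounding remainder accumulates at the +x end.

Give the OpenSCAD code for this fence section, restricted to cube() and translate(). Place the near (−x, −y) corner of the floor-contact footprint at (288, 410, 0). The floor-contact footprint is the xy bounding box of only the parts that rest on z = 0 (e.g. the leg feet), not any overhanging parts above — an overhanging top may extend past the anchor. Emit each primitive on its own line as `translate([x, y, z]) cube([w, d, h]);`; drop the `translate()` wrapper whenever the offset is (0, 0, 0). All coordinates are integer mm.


translate([288, 410, 0]) cube([102, 102, 1760]);
translate([2431, 410, 0]) cube([102, 102, 1760]);
translate([390, 410, 259]) cube([2041, 102, 62]);
translate([390, 410, 1423]) cube([2041, 102, 62]);
translate([551, 512, 78]) cube([107, 25, 1691]);
translate([819, 512, 78]) cube([107, 25, 1691]);
translate([1087, 512, 78]) cube([107, 25, 1691]);
translate([1355, 512, 78]) cube([107, 25, 1691]);
translate([1623, 512, 78]) cube([107, 25, 1691]);
translate([1891, 512, 78]) cube([107, 25, 1691]);
translate([2159, 512, 78]) cube([107, 25, 1691]);


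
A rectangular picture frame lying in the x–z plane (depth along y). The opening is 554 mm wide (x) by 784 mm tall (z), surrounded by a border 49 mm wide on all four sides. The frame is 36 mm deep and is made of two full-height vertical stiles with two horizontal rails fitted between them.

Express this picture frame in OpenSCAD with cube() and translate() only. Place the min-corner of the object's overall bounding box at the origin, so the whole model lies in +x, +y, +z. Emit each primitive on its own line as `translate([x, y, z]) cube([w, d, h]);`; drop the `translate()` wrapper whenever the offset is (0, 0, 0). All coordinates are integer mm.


cube([49, 36, 882]);
translate([603, 0, 0]) cube([49, 36, 882]);
translate([49, 0, 0]) cube([554, 36, 49]);
translate([49, 0, 833]) cube([554, 36, 49]);


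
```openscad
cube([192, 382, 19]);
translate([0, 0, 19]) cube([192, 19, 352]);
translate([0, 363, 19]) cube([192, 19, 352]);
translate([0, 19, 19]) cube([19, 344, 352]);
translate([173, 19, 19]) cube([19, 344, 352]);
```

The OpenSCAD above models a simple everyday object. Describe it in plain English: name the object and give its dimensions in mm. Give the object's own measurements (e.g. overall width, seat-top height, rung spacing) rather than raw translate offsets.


An open-topped rectangular box: outside dimensions 192×382×371 mm, with a uniform wall and base thickness of 19 mm. The base is a full 192×382 slab on the floor; four walls sit on top of the base. The front and back walls (the −y and +y sides) span the full width; the two side walls fit between them.


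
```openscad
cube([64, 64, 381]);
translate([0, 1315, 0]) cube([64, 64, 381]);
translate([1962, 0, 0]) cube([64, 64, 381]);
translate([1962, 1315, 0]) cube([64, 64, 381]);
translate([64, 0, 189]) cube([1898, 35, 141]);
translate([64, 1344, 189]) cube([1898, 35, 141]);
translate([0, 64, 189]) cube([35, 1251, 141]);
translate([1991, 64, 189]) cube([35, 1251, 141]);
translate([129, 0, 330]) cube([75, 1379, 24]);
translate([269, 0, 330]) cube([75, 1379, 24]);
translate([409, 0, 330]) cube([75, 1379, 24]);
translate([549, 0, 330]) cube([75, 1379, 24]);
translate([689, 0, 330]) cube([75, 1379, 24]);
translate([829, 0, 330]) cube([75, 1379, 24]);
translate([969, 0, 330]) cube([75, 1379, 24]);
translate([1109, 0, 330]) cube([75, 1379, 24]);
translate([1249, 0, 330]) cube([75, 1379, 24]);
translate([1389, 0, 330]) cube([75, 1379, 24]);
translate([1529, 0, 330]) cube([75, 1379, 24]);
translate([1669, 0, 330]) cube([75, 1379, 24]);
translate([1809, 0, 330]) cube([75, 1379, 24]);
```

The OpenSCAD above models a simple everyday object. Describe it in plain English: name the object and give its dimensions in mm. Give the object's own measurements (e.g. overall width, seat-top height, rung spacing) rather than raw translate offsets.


A bed frame 2026 mm long (x) by 1379 mm wide (y). Four 64×64 mm corner posts, 381 mm tall, at the corners of the footprint. Four rails of 35 mm thickness and 141 mm height run between adjacent posts with their undersides at z = 189 mm, their outer faces flush with the outside of the frame (the two x-running rails run between the posts' inner faces; the two y-running rails run between the posts' inner faces). 13 slats, each 75 mm wide (x) and 24 mm thick, lie across the top of the two x-running rails, running the full 1379 mm width of the frame in y; along x they sit between the end posts with a 65 mm gap after the −x posts and between neighbouring slats, leaving 78 mm before the +x posts.


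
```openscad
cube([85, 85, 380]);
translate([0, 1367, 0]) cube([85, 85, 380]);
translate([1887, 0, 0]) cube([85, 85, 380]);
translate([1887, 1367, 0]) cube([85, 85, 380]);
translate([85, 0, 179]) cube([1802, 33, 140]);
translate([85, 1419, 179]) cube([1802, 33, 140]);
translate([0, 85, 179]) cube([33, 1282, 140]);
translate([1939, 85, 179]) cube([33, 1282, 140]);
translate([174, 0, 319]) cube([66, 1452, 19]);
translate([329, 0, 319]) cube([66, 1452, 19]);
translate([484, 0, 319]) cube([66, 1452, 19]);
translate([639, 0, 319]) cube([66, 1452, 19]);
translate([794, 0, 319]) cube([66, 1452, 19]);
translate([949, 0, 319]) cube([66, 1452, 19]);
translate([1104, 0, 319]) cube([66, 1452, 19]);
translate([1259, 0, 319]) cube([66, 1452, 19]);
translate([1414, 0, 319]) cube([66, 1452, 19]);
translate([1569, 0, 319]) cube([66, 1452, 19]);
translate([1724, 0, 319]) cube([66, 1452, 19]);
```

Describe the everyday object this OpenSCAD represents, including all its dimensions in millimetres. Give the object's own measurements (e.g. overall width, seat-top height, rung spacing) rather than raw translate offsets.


A bed frame 1972 mm long (x) by 1452 mm wide (y). Four 85×85 mm corner posts, 380 mm tall, at the corners of the footprint. Four rails of 33 mm thickness and 140 mm height run between adjacent posts with their undersides at z = 179 mm, their outer faces flush with the outside of the frame (the two x-running rails run between the posts' inner faces; the two y-running rails run between the posts' inner faces). 11 slats, each 66 mm wide (x) and 19 mm thick, lie across the top of the two x-running rails, running the full 1452 mm width of the frame in y; along x they sit between the end posts with a 89 mm gap after the −x posts and between neighbouring slats, leaving 97 mm before the +x posts.


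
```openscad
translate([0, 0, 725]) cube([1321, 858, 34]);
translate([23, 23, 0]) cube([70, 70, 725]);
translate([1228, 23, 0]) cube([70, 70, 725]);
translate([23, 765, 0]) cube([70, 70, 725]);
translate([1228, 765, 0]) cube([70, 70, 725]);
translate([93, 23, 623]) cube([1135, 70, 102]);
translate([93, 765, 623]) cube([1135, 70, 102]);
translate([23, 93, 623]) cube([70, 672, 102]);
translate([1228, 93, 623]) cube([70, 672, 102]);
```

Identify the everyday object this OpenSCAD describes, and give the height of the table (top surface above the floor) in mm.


A table. The table height is 759 mm.

A 1321×858×34 slab sits at z = 725 on four 70 mm square posts — a table. The top surface is at 725 + 34 = 759 mm.


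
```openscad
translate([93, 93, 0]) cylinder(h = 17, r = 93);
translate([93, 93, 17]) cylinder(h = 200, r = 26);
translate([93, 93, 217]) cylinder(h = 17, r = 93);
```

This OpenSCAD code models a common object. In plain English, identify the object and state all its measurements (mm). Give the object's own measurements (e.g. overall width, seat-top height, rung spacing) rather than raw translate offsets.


A spool: two coaxial disc flanges of radius 93 mm and thickness 17 mm, joined by a core cylinder of radius 26 mm and height 200 mm. The lower flange rests on z = 0 and the three cylinders share a vertical axis.


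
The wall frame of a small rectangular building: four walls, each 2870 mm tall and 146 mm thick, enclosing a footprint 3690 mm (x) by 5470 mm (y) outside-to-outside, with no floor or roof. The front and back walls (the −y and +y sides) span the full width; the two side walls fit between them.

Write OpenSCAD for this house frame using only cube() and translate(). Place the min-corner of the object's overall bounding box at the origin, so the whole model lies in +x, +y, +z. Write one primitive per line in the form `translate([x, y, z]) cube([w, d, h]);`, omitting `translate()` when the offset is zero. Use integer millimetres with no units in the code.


cube([3690, 146, 2870]);
translate([0, 5324, 0]) cube([3690, 146, 2870]);
translate([0, 146, 0]) cube([146, 5178, 2870]);
translate([3544, 146, 0]) cube([146, 5178, 2870]);


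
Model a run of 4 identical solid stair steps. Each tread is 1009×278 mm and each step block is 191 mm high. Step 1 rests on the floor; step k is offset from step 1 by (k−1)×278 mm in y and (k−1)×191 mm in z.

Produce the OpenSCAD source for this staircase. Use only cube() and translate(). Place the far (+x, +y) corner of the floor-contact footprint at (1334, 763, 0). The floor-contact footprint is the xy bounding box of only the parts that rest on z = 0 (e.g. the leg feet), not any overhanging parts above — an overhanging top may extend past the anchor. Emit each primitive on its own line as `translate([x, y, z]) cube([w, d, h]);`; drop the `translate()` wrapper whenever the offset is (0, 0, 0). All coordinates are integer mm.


translate([325, 485, 0]) cube([1009, 278, 191]);
translate([325, 763, 191]) cube([1009, 278, 191]);
translate([325, 1041, 382]) cube([1009, 278, 191]);
translate([325, 1319, 573]) cube([1009, 278, 191]);
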